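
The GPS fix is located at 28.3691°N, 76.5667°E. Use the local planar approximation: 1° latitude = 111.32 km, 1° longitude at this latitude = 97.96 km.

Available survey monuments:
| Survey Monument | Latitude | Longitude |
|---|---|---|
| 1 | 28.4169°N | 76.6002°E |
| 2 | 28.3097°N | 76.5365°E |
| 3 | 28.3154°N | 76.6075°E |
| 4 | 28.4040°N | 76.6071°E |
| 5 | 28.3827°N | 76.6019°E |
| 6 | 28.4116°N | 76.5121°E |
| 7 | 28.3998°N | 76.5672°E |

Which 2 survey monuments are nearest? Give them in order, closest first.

7, 5

Distances from 28.3691°N, 76.5667°E:
1: √((0.0478·111.32)² + (0.0335·97.96)²) = √(28.314063 + 10.769292) = 6.2517 km
2: √((-0.0594·111.32)² + (-0.0302·97.96)²) = √(43.723940 + 8.752083) = 7.2440 km
3: √((-0.0537·111.32)² + (0.0408·97.96)²) = √(35.735097 + 15.974154) = 7.1909 km
4: √((0.0349·111.32)² + (0.0404·97.96)²) = √(15.093753 + 15.662471) = 5.5458 km
5: √((0.0136·111.32)² + (0.0352·97.96)²) = √(2.292051 + 11.890028) = 3.7659 km
6: √((0.0425·111.32)² + (-0.0546·97.96)²) = √(22.383307 + 28.607693) = 7.1408 km
7: √((0.0307·111.32)² + (0.0005·97.96)²) = √(11.679470 + 0.002399) = 3.4179 km
Sorted: 7 (3.4179 km) < 5 (3.7659 km) < 4 (5.5458 km) < 1 (6.2517 km) < …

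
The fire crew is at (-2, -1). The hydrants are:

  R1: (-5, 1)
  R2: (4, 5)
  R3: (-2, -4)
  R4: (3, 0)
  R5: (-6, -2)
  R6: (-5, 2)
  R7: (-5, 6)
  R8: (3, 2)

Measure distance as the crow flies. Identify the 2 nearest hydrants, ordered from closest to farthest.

Distances from (-2, -1):
R1: √((-3)² + (2)²) = √(9.000 + 4.000) = 3.6
R2: √((6)² + (6)²) = √(36.000 + 36.000) = 8.5
R3: √((0)² + (-3)²) = √(0.000 + 9.000) = 3.0
R4: √((5)² + (1)²) = √(25.000 + 1.000) = 5.1
R5: √((-4)² + (-1)²) = √(16.000 + 1.000) = 4.1
R6: √((-3)² + (3)²) = √(9.000 + 9.000) = 4.2
R7: √((-3)² + (7)²) = √(9.000 + 49.000) = 7.6
R8: √((5)² + (3)²) = √(25.000 + 9.000) = 5.8
Sorted: R3 (3.0) < R1 (3.6) < R5 (4.1) < R6 (4.2) < …

R3, R1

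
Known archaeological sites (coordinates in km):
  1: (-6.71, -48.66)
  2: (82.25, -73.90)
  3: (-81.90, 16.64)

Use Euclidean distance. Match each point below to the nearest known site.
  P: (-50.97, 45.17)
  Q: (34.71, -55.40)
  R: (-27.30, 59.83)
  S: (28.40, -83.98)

P→3; Q→1; R→3; S→1

P at (-50.97, 45.17):
  1: 103.74 km
  2: 178.68 km
  3: 42.08 km
  → nearest: 3 (42.08 km)
Q at (34.71, -55.40):
  1: 41.96 km
  2: 51.01 km
  3: 137.07 km
  → nearest: 1 (41.96 km)
R at (-27.30, 59.83):
  1: 110.43 km
  2: 172.87 km
  3: 69.62 km
  → nearest: 3 (69.62 km)
S at (28.40, -83.98):
  1: 49.80 km
  2: 54.79 km
  3: 149.30 km
  → nearest: 1 (49.80 km)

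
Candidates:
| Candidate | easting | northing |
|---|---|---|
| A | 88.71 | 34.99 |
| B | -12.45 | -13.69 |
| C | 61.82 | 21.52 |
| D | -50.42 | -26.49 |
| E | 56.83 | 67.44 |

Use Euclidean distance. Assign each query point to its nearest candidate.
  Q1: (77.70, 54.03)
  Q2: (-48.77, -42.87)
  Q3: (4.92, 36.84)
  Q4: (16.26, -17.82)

Q1→A; Q2→D; Q3→B; Q4→B

Q1 at (77.70, 54.03):
  A: √((11.01)² + (-19.04)²) = √(121.2201 + 362.5216) = 21.99
  B: √((-90.15)² + (-67.72)²) = √(8127.0225 + 4585.9984) = 112.75
  C: √((-15.88)² + (-32.51)²) = √(252.1744 + 1056.9001) = 36.18
  D: √((-128.12)² + (-80.52)²) = √(16414.7344 + 6483.4704) = 151.32
  E: √((-20.87)² + (13.41)²) = √(435.5569 + 179.8281) = 24.81
  → nearest: A (21.99)
Q2 at (-48.77, -42.87):
  A: √((137.48)² + (77.86)²) = √(18900.7504 + 6062.1796) = 158.00
  B: √((36.32)² + (29.18)²) = √(1319.1424 + 851.4724) = 46.59
  C: √((110.59)² + (64.39)²) = √(12230.1481 + 4146.0721) = 127.97
  D: √((-1.65)² + (16.38)²) = √(2.7225 + 268.3044) = 16.46
  E: √((105.60)² + (110.31)²) = √(11151.3600 + 12168.2961) = 152.71
  → nearest: D (16.46)
Q3 at (4.92, 36.84):
  A: √((83.79)² + (-1.85)²) = √(7020.7641 + 3.4225) = 83.81
  B: √((-17.37)² + (-50.53)²) = √(301.7169 + 2553.2809) = 53.43
  C: √((56.90)² + (-15.32)²) = √(3237.6100 + 234.7024) = 58.93
  D: √((-55.34)² + (-63.33)²) = √(3062.5156 + 4010.6889) = 84.10
  E: √((51.91)² + (30.60)²) = √(2694.6481 + 936.3600) = 60.26
  → nearest: B (53.43)
Q4 at (16.26, -17.82):
  A: √((72.45)² + (52.81)²) = √(5249.0025 + 2788.8961) = 89.65
  B: √((-28.71)² + (4.13)²) = √(824.2641 + 17.0569) = 29.01
  C: √((45.56)² + (39.34)²) = √(2075.7136 + 1547.6356) = 60.19
  D: √((-66.68)² + (-8.67)²) = √(4446.2224 + 75.1689) = 67.24
  E: √((40.57)² + (85.26)²) = √(1645.9249 + 7269.2676) = 94.42
  → nearest: B (29.01)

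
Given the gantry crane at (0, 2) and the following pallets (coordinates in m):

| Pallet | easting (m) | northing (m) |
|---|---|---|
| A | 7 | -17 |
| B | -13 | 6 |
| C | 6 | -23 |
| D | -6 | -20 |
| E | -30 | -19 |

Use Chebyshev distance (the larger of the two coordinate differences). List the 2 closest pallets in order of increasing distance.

Distances from (0, 2):
A: 19 m
B: 13 m
C: 25 m
D: 22 m
E: 30 m
Sorted: B (13 m) < A (19 m) < D (22 m) < C (25 m) < …

B, A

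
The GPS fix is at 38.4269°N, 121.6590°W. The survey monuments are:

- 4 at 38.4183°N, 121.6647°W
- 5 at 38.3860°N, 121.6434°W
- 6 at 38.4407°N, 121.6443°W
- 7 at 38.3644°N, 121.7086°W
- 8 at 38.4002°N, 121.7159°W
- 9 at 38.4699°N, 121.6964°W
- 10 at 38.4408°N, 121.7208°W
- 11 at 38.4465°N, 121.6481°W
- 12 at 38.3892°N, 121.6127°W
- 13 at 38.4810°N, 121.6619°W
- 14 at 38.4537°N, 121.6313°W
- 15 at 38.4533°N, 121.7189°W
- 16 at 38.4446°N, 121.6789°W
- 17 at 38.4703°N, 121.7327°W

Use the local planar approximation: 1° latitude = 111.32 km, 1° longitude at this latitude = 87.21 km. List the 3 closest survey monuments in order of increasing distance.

4, 6, 11

Distances from 38.4269°N, 121.6590°W:
4: √((-0.0086·111.32)² + (-0.0057·87.21)²) = √(0.916523 + 0.247105) = 1.0787 km
5: √((-0.0409·111.32)² + (0.0156·87.21)²) = √(20.729700 + 1.850895) = 4.7519 km
6: √((0.0138·111.32)² + (0.0147·87.21)²) = √(2.359960 + 1.643491) = 2.0009 km
7: √((-0.0625·111.32)² + (-0.0496·87.21)²) = √(48.406806 + 18.710954) = 8.1925 km
8: √((-0.0267·111.32)² + (-0.0569·87.21)²) = √(8.834234 + 24.623915) = 5.7843 km
9: √((0.0430·111.32)² + (-0.0374·87.21)²) = √(22.913071 + 10.638387) = 5.7924 km
10: √((0.0139·111.32)² + (-0.0618·87.21)²) = √(2.394286 + 29.047551) = 5.6073 km
11: √((0.0196·111.32)² + (0.0109·87.21)²) = √(4.760565 + 0.903619) = 2.3800 km
12: √((-0.0377·111.32)² + (0.0463·87.21)²) = √(17.612828 + 16.304015) = 5.8238 km
13: √((0.0541·111.32)² + (-0.0029·87.21)²) = √(36.269446 + 0.063963) = 6.0277 km
14: √((0.0268·111.32)² + (0.0277·87.21)²) = √(8.900532 + 5.835689) = 3.8388 km
15: √((0.0264·111.32)² + (-0.0599·87.21)²) = √(8.636828 + 27.288912) = 5.9938 km
16: √((0.0177·111.32)² + (-0.0199·87.21)²) = √(3.882334 + 3.011887) = 2.6257 km
17: √((0.0434·111.32)² + (-0.0737·87.21)²) = √(23.341344 + 41.311175) = 8.0407 km
Sorted: 4 (1.0787 km) < 6 (2.0009 km) < 11 (2.3800 km) < 16 (2.6257 km) < 14 (3.8388 km) < …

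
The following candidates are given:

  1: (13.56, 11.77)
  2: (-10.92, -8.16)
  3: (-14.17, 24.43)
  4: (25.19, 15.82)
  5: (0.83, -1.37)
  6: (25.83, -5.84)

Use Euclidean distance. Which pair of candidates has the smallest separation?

Pairwise distances:
1–4: 12.32
2–5: 13.57
1–5: 18.30
1–6: 21.46
4–6: 21.67
5–6: 25.40
4–5: 29.81
3–5: 29.84
1–3: 30.48
1–2: 31.57
2–3: 32.75
2–6: 36.82
3–4: 40.29
2–4: 43.35
3–6: 50.16
Closest pair: 1–4 at 12.32.

1 and 4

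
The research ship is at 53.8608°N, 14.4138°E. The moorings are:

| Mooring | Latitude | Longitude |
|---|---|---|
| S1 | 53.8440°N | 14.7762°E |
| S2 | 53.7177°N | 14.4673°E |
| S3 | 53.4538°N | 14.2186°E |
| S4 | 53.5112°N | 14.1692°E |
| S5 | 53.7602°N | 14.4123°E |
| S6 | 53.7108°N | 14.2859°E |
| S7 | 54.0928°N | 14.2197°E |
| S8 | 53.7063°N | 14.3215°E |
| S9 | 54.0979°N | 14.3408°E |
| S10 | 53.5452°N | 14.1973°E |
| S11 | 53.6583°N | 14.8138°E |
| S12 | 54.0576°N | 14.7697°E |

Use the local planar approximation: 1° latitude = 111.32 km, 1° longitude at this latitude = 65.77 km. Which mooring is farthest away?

S3

Distances from 53.8608°N, 14.4138°E:
S1: 23.9083 km
S2: 16.3139 km
S3: 47.0911 km
S4: 42.1114 km
S5: 11.1992 km
S6: 18.6972 km
S7: 28.8091 km
S8: 18.2388 km
S9: 26.8271 km
S10: 37.9085 km
S11: 34.6449 km
S12: 32.0603 km
Maximum: S3 at 47.0911 km.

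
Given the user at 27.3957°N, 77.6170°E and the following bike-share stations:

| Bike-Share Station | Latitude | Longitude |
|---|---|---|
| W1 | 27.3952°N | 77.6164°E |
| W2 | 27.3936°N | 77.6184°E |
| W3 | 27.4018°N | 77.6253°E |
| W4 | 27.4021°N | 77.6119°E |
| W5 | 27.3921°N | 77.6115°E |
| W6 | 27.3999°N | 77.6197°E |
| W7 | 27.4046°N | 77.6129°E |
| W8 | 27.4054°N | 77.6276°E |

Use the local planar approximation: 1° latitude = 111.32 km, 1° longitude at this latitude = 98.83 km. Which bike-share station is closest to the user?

W1

Distances from 27.3957°N, 77.6170°E:
W1: 0.0813 km
W2: 0.2716 km
W3: 1.0649 km
W4: 0.8727 km
W5: 0.6753 km
W6: 0.5383 km
W7: 1.0704 km
W8: 1.5045 km
Minimum: W1 at 0.0813 km.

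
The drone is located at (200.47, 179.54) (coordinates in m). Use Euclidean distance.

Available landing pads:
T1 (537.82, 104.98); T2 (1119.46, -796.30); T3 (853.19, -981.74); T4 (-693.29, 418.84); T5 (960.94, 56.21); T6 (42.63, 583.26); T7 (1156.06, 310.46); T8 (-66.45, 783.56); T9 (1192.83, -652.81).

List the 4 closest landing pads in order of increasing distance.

Distances from (200.47, 179.54):
T1: √((337.35)² + (-74.56)²) = √(113805.0225 + 5559.1936) = 345.49 m
T2: √((918.99)² + (-975.84)²) = √(844542.6201 + 952263.7056) = 1340.45 m
T3: √((652.72)² + (-1161.28)²) = √(426043.3984 + 1348571.2384) = 1332.15 m
T4: √((-893.76)² + (239.30)²) = √(798806.9376 + 57264.4900) = 925.24 m
T5: √((760.47)² + (-123.33)²) = √(578314.6209 + 15210.2889) = 770.41 m
T6: √((-157.84)² + (403.72)²) = √(24913.4656 + 162989.8384) = 433.48 m
T7: √((955.59)² + (130.92)²) = √(913152.2481 + 17140.0464) = 964.52 m
T8: √((-266.92)² + (604.02)²) = √(71246.2864 + 364840.1604) = 660.37 m
T9: √((992.36)² + (-832.35)²) = √(984778.3696 + 692806.5225) = 1295.22 m
Sorted: T1 (345.49 m) < T6 (433.48 m) < T8 (660.37 m) < T5 (770.41 m) < T4 (925.24 m) < T7 (964.52 m) < …

T1, T6, T8, T5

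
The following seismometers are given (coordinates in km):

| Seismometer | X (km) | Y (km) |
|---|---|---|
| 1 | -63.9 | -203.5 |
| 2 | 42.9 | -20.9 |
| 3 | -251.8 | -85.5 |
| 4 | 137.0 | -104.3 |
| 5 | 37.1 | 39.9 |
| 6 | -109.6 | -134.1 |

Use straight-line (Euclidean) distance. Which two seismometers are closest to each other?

Pairwise distances:
2–5: 61.1 km
1–6: 83.1 km
2–4: 125.7 km
3–6: 150.3 km
4–5: 175.4 km
2–6: 189.9 km
1–2: 211.5 km
1–3: 221.9 km
1–4: 224.1 km
5–6: 227.6 km
4–6: 248.4 km
1–5: 263.5 km
2–3: 301.7 km
3–5: 314.9 km
3–4: 389.3 km
Closest pair: 2–5 at 61.1 km.

2 and 5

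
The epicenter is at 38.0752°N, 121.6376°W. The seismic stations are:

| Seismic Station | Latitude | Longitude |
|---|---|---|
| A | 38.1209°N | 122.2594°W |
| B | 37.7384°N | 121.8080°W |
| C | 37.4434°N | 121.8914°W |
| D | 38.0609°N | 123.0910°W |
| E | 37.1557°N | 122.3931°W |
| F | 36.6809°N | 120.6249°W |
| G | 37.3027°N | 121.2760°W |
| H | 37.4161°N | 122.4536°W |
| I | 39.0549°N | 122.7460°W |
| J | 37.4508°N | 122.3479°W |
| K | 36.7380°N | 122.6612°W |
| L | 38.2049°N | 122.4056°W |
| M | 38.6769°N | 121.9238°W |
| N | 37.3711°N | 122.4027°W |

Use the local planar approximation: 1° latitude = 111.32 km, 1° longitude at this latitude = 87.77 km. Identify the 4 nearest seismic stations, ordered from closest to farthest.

Distances from 38.0752°N, 121.6376°W:
A: 54.8120 km
B: 40.3655 km
C: 73.7754 km
D: 127.5749 km
E: 121.9605 km
F: 178.8623 km
G: 91.6644 km
H: 102.5318 km
I: 146.1450 km
J: 93.3705 km
K: 173.8675 km
L: 68.9363 km
M: 71.5366 km
N: 103.2133 km
Sorted: B (40.3655 km) < A (54.8120 km) < L (68.9363 km) < M (71.5366 km) < C (73.7754 km) < G (91.6644 km) < …

B, A, L, M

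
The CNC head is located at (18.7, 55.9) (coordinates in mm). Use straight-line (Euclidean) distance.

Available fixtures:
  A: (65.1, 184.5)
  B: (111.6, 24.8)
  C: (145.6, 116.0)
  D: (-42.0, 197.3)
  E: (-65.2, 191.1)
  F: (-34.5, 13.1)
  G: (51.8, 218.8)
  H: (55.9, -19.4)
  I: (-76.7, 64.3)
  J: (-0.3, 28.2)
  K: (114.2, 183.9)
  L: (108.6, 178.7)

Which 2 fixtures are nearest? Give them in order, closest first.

J, F

Distances from (18.7, 55.9):
A: √((46.4)² + (128.6)²) = √(2152.960 + 16537.960) = 136.7 mm
B: √((92.9)² + (-31.1)²) = √(8630.410 + 967.210) = 98.0 mm
C: √((126.9)² + (60.1)²) = √(16103.610 + 3612.010) = 140.4 mm
D: √((-60.7)² + (141.4)²) = √(3684.490 + 19993.960) = 153.9 mm
E: √((-83.9)² + (135.2)²) = √(7039.210 + 18279.040) = 159.1 mm
F: √((-53.2)² + (-42.8)²) = √(2830.240 + 1831.840) = 68.3 mm
G: √((33.1)² + (162.9)²) = √(1095.610 + 26536.410) = 166.2 mm
H: √((37.2)² + (-75.3)²) = √(1383.840 + 5670.090) = 84.0 mm
I: √((-95.4)² + (8.4)²) = √(9101.160 + 70.560) = 95.8 mm
J: √((-19.0)² + (-27.7)²) = √(361.000 + 767.290) = 33.6 mm
K: √((95.5)² + (128.0)²) = √(9120.250 + 16384.000) = 159.7 mm
L: √((89.9)² + (122.8)²) = √(8082.010 + 15079.840) = 152.2 mm
Sorted: J (33.6 mm) < F (68.3 mm) < H (84.0 mm) < I (95.8 mm) < …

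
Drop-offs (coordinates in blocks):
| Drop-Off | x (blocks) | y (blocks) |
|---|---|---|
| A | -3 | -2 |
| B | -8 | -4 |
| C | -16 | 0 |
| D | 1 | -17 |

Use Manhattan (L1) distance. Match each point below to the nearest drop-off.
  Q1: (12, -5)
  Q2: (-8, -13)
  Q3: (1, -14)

Q1→A; Q2→B; Q3→D

Q1 at (12, -5):
  A: |-15| + |3| = 15 + 3 = 18 blocks
  B: |-20| + |1| = 20 + 1 = 21 blocks
  C: |-28| + |5| = 28 + 5 = 33 blocks
  D: |-11| + |-12| = 11 + 12 = 23 blocks
  → nearest: A (18 blocks)
Q2 at (-8, -13):
  A: |5| + |11| = 5 + 11 = 16 blocks
  B: |0| + |9| = 0 + 9 = 9 blocks
  C: |-8| + |13| = 8 + 13 = 21 blocks
  D: |9| + |-4| = 9 + 4 = 13 blocks
  → nearest: B (9 blocks)
Q3 at (1, -14):
  A: |-4| + |12| = 4 + 12 = 16 blocks
  B: |-9| + |10| = 9 + 10 = 19 blocks
  C: |-17| + |14| = 17 + 14 = 31 blocks
  D: |0| + |-3| = 0 + 3 = 3 blocks
  → nearest: D (3 blocks)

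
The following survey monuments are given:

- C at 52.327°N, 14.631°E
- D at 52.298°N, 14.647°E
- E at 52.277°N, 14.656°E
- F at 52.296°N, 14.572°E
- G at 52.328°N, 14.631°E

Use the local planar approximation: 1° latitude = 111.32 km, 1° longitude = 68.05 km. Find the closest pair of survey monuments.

C and G

Pairwise distances:
C–D: 3.407 km
C–E: 5.820 km
C–F: 5.294 km
C–G: 0.111 km
D–E: 2.417 km
D–F: 5.109 km
D–G: 3.513 km
E–F: 6.095 km
E–G: 5.927 km
F–G: 5.367 km
Closest pair: C–G at 0.111 km.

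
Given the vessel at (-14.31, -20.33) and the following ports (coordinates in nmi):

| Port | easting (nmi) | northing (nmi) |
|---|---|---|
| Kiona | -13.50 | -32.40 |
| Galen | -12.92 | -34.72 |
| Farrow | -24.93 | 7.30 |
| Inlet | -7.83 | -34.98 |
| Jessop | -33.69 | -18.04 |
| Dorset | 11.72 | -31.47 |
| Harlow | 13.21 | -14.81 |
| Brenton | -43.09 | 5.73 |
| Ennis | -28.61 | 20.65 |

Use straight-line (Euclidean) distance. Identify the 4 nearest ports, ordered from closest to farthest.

Distances from (-14.31, -20.33):
Kiona: 12.10 nmi
Galen: 14.46 nmi
Farrow: 29.60 nmi
Inlet: 16.02 nmi
Jessop: 19.51 nmi
Dorset: 28.31 nmi
Harlow: 28.07 nmi
Brenton: 38.83 nmi
Ennis: 43.40 nmi
Sorted: Kiona (12.10 nmi) < Galen (14.46 nmi) < Inlet (16.02 nmi) < Jessop (19.51 nmi) < Harlow (28.07 nmi) < Dorset (28.31 nmi) < …

Kiona, Galen, Inlet, Jessop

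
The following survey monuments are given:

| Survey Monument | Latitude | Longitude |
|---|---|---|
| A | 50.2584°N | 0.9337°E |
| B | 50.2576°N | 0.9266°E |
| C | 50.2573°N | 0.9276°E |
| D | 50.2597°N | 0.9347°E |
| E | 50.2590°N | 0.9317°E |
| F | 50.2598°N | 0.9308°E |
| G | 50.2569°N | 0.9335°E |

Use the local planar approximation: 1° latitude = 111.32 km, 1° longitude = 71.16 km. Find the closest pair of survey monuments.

Pairwise distances:
A–B: 0.5130 km
A–C: 0.4510 km
A–D: 0.1613 km
A–E: 0.1572 km
A–F: 0.2586 km
A–G: 0.1676 km
B–C: 0.0786 km
B–D: 0.6220 km
B–E: 0.3950 km
B–F: 0.3864 km
B–G: 0.4971 km
C–D: 0.5715 km
C–E: 0.3478 km
C–F: 0.3596 km
C–G: 0.4222 km
D–E: 0.2273 km
D–F: 0.2777 km
D–G: 0.3232 km
E–F: 0.1097 km
E–G: 0.2666 km
F–G: 0.3757 km
Closest pair: B–C at 0.0786 km.

B and C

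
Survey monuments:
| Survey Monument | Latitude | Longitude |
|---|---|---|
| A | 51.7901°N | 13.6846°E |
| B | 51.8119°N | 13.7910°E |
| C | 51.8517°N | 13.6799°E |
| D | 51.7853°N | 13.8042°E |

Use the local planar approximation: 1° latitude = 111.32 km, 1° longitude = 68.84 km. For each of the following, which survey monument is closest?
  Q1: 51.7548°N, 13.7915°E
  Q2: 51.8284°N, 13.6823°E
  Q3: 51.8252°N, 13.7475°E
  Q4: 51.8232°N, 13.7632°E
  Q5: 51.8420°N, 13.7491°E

Q1→D; Q2→C; Q3→B; Q4→B; Q5→B

Q1 at 51.7548°N, 13.7915°E:
  A: √((0.0353·111.32)² + (-0.1069·68.84)²) = √(15.441725 + 54.154822) = 8.3425 km
  B: √((0.0571·111.32)² + (-0.0005·68.84)²) = √(40.403465 + 0.001185) = 6.3565 km
  C: √((0.0969·111.32)² + (-0.1116·68.84)²) = √(116.357384 + 59.021482) = 13.2431 km
  D: √((0.0305·111.32)² + (0.0127·68.84)²) = √(11.527790 + 0.764345) = 3.5060 km
  → nearest: D (3.5060 km)
Q2 at 51.8284°N, 13.6823°E:
  A: √((-0.0383·111.32)² + (0.0023·68.84)²) = √(18.177910 + 0.025069) = 4.2665 km
  B: √((-0.0165·111.32)² + (0.1087·68.84)²) = √(3.373761 + 55.993912) = 7.7050 km
  C: √((0.0233·111.32)² + (-0.0024·68.84)²) = √(6.727570 + 0.027296) = 2.5990 km
  D: √((-0.0431·111.32)² + (0.1219·68.84)²) = √(23.019768 + 70.418883) = 9.6664 km
  → nearest: C (2.5990 km)
Q3 at 51.8252°N, 13.7475°E:
  A: √((-0.0351·111.32)² + (-0.0629·68.84)²) = √(15.267243 + 18.749212) = 5.8324 km
  B: √((-0.0133·111.32)² + (0.0435·68.84)²) = √(2.192046 + 8.967270) = 3.3406 km
  C: √((0.0265·111.32)² + (-0.0676·68.84)²) = √(8.702382 + 21.655844) = 5.5098 km
  D: √((-0.0399·111.32)² + (0.0567·68.84)²) = √(19.728415 + 15.235189) = 5.9130 km
  → nearest: B (3.3406 km)
Q4 at 51.8232°N, 13.7632°E:
  A: √((-0.0331·111.32)² + (-0.0786·68.84)²) = √(13.576955 + 29.277016) = 6.5463 km
  B: √((-0.0113·111.32)² + (0.0278·68.84)²) = √(1.582353 + 3.662447) = 2.2902 km
  C: √((0.0285·111.32)² + (-0.0833·68.84)²) = √(10.065518 + 32.883022) = 6.5535 km
  D: √((-0.0379·111.32)² + (0.0410·68.84)²) = √(17.800197 + 7.966168) = 5.0761 km
  → nearest: B (2.2902 km)
Q5 at 51.8420°N, 13.7491°E:
  A: √((-0.0519·111.32)² + (-0.0645·68.84)²) = √(33.379599 + 19.715198) = 7.2866 km
  B: √((-0.0301·111.32)² + (0.0419·68.84)²) = √(11.227405 + 8.319740) = 4.4212 km
  C: √((0.0097·111.32)² + (-0.0692·68.84)²) = √(1.165977 + 22.693104) = 4.8846 km
  D: √((-0.0567·111.32)² + (0.0551·68.84)²) = √(39.839375 + 14.387486) = 7.3639 km
  → nearest: B (4.4212 km)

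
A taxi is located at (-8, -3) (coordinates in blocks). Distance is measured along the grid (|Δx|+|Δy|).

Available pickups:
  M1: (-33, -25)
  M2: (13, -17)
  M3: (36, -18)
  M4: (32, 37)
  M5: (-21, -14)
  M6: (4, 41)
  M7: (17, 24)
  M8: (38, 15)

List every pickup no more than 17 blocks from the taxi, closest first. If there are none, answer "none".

Distances from (-8, -3):
M1: 47 blocks
M2: 35 blocks
M3: 59 blocks
M4: 80 blocks
M5: 24 blocks
M6: 56 blocks
M7: 52 blocks
M8: 64 blocks
Threshold 17 blocks: none within range.

none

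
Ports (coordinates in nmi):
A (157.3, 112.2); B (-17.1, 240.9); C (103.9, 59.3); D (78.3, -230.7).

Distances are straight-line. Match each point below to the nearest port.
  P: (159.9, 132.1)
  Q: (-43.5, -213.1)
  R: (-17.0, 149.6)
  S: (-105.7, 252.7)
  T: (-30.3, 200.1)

P→A; Q→D; R→B; S→B; T→B

P at (159.9, 132.1):
  A: √((-2.6)² + (-19.9)²) = √(6.760 + 396.010) = 20.1 nmi
  B: √((-177.0)² + (108.8)²) = √(31329.000 + 11837.440) = 207.8 nmi
  C: √((-56.0)² + (-72.8)²) = √(3136.000 + 5299.840) = 91.8 nmi
  D: √((-81.6)² + (-362.8)²) = √(6658.560 + 131623.840) = 371.9 nmi
  → nearest: A (20.1 nmi)
Q at (-43.5, -213.1):
  A: √((200.8)² + (325.3)²) = √(40320.640 + 105820.090) = 382.3 nmi
  B: √((26.4)² + (454.0)²) = √(696.960 + 206116.000) = 454.8 nmi
  C: √((147.4)² + (272.4)²) = √(21726.760 + 74201.760) = 309.7 nmi
  D: √((121.8)² + (-17.6)²) = √(14835.240 + 309.760) = 123.1 nmi
  → nearest: D (123.1 nmi)
R at (-17.0, 149.6):
  A: √((174.3)² + (-37.4)²) = √(30380.490 + 1398.760) = 178.3 nmi
  B: √((-0.1)² + (91.3)²) = √(0.010 + 8335.690) = 91.3 nmi
  C: √((120.9)² + (-90.3)²) = √(14616.810 + 8154.090) = 150.9 nmi
  D: √((95.3)² + (-380.3)²) = √(9082.090 + 144628.090) = 392.1 nmi
  → nearest: B (91.3 nmi)
S at (-105.7, 252.7):
  A: √((263.0)² + (-140.5)²) = √(69169.000 + 19740.250) = 298.2 nmi
  B: √((88.6)² + (-11.8)²) = √(7849.960 + 139.240) = 89.4 nmi
  C: √((209.6)² + (-193.4)²) = √(43932.160 + 37403.560) = 285.2 nmi
  D: √((184.0)² + (-483.4)²) = √(33856.000 + 233675.560) = 517.2 nmi
  → nearest: B (89.4 nmi)
T at (-30.3, 200.1):
  A: √((187.6)² + (-87.9)²) = √(35193.760 + 7726.410) = 207.2 nmi
  B: √((13.2)² + (40.8)²) = √(174.240 + 1664.640) = 42.9 nmi
  C: √((134.2)² + (-140.8)²) = √(18009.640 + 19824.640) = 194.5 nmi
  D: √((108.6)² + (-430.8)²) = √(11793.960 + 185588.640) = 444.3 nmi
  → nearest: B (42.9 nmi)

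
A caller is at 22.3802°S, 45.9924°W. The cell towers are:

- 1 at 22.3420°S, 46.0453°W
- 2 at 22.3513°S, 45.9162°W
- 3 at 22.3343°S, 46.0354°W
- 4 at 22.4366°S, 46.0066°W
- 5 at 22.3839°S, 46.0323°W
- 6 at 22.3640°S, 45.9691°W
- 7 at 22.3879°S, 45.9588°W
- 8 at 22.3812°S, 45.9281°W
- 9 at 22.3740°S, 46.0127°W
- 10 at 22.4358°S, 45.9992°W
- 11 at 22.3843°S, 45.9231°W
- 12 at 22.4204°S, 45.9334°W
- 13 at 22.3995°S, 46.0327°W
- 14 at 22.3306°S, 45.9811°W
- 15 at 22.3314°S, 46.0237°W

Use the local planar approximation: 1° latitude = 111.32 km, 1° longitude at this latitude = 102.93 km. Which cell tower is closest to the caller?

Distances from 22.3802°S, 45.9924°W:
1: √((0.0382·111.32)² + (-0.0529·102.93)²) = √(18.083110 + 29.647992) = 6.9088 km
2: √((0.0289·111.32)² + (0.0762·102.93)²) = √(10.350041 + 61.516822) = 8.4774 km
3: √((0.0459·111.32)² + (-0.0430·102.93)²) = √(26.107890 + 19.589387) = 6.7600 km
4: √((-0.0564·111.32)² + (-0.0142·102.93)²) = √(39.418909 + 2.136292) = 6.4463 km
5: √((-0.0037·111.32)² + (-0.0399·102.93)²) = √(0.169648 + 16.866685) = 4.1275 km
6: √((0.0162·111.32)² + (0.0233·102.93)²) = √(3.252194 + 5.751694) = 3.0006 km
7: √((-0.0077·111.32)² + (0.0336·102.93)²) = √(0.734730 + 11.960863) = 3.5631 km
8: √((-0.0010·111.32)² + (0.0643·102.93)²) = √(0.012392 + 43.803205) = 6.6193 km
9: √((0.0062·111.32)² + (-0.0203·102.93)²) = √(0.476354 + 4.365922) = 2.2005 km
10: √((-0.0556·111.32)² + (-0.0068·102.93)²) = √(38.308573 + 0.489894) = 6.2288 km
11: √((-0.0041·111.32)² + (0.0693·102.93)²) = √(0.208312 + 50.880388) = 7.1476 km
12: √((-0.0402·111.32)² + (0.0590·102.93)²) = √(20.026198 + 36.879750) = 7.5436 km
13: √((-0.0193·111.32)² + (-0.0403·102.93)²) = √(4.615949 + 17.206559) = 4.6715 km
14: √((0.0496·111.32)² + (0.0113·102.93)²) = √(30.486653 + 1.352823) = 5.6426 km
15: √((0.0488·111.32)² + (-0.0313·102.93)²) = √(29.511144 + 10.379409) = 6.3159 km
Minimum: 9 at 2.2005 km.

9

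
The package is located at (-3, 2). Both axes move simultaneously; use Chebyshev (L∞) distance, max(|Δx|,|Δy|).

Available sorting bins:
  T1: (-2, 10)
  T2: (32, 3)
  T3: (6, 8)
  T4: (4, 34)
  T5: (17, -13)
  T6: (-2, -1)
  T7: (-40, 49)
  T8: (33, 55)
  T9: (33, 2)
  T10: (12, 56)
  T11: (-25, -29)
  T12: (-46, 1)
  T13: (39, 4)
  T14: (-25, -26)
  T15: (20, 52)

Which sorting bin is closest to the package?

T6

Distances from (-3, 2):
T1: max(|1|, |8|) = 8
T2: max(|35|, |1|) = 35
T3: max(|9|, |6|) = 9
T4: max(|7|, |32|) = 32
T5: max(|20|, |-15|) = 20
T6: max(|1|, |-3|) = 3
T7: max(|-37|, |47|) = 47
T8: max(|36|, |53|) = 53
T9: max(|36|, |0|) = 36
T10: max(|15|, |54|) = 54
T11: max(|-22|, |-31|) = 31
T12: max(|-43|, |-1|) = 43
T13: max(|42|, |2|) = 42
T14: max(|-22|, |-28|) = 28
T15: max(|23|, |50|) = 50
Minimum: T6 at 3.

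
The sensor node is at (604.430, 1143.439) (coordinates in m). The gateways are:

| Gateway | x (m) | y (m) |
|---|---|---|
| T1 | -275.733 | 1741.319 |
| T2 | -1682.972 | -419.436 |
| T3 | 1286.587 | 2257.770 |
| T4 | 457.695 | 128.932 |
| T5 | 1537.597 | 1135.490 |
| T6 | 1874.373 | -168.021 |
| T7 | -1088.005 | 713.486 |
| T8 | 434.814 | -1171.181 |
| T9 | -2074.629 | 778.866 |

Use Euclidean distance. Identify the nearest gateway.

Distances from (604.430, 1143.439):
T1: 1064.024 m
T2: 2770.340 m
T3: 1306.550 m
T4: 1025.064 m
T5: 933.201 m
T6: 1825.564 m
T7: 1746.195 m
T8: 2320.826 m
T9: 2703.751 m
Minimum: T5 at 933.201 m.

T5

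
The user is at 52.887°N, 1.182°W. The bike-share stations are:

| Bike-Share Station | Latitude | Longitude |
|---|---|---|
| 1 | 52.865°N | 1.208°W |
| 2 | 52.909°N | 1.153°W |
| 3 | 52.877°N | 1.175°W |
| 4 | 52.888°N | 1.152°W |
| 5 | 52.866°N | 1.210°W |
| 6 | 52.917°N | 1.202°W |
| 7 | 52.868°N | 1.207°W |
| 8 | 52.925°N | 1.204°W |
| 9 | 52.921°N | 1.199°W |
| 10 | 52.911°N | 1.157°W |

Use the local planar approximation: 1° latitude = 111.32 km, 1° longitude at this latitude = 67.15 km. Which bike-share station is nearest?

Distances from 52.887°N, 1.182°W:
1: √((-0.022·111.32)² + (-0.026·67.15)²) = √(5.99780 + 3.04817) = 3.008 km
2: √((0.022·111.32)² + (0.029·67.15)²) = √(5.99780 + 3.79217) = 3.129 km
3: √((-0.010·111.32)² + (0.007·67.15)²) = √(1.23921 + 0.22095) = 1.208 km
4: √((0.001·111.32)² + (0.030·67.15)²) = √(0.01239 + 4.05821) = 2.018 km
5: √((-0.021·111.32)² + (-0.028·67.15)²) = √(5.46493 + 3.53515) = 3.000 km
6: √((0.030·111.32)² + (-0.020·67.15)²) = √(11.15293 + 1.80365) = 3.600 km
7: √((-0.019·111.32)² + (-0.025·67.15)²) = √(4.47356 + 2.81820) = 2.700 km
8: √((0.038·111.32)² + (-0.022·67.15)²) = √(17.89425 + 2.18242) = 4.481 km
9: √((0.034·111.32)² + (-0.017·67.15)²) = √(14.32532 + 1.30314) = 3.953 km
10: √((0.024·111.32)² + (0.025·67.15)²) = √(7.13787 + 2.81820) = 3.155 km
Minimum: 3 at 1.208 km.

3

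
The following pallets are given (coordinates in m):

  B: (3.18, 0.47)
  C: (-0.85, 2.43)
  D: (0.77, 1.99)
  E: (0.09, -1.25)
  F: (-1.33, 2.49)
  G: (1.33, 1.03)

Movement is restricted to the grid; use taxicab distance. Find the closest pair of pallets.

C and F

Pairwise distances:
B–C: 5.99 m
B–D: 3.93 m
B–E: 4.81 m
B–F: 6.53 m
B–G: 2.41 m
C–D: 2.06 m
C–E: 4.62 m
C–F: 0.54 m
C–G: 3.58 m
D–E: 3.92 m
D–F: 2.60 m
D–G: 1.52 m
E–F: 5.16 m
E–G: 3.52 m
F–G: 4.12 m
Closest pair: C–F at 0.54 m.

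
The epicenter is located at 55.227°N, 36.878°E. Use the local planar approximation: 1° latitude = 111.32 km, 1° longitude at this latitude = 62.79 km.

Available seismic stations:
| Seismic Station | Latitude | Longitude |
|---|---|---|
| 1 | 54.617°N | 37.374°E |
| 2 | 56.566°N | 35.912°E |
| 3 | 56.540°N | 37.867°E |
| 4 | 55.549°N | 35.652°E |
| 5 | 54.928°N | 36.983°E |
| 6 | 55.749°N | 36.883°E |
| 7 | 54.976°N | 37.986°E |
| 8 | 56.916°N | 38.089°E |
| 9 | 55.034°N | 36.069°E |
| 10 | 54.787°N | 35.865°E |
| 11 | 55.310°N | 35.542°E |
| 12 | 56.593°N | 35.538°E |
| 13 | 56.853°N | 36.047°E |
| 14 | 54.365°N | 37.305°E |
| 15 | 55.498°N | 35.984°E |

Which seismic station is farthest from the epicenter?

8

Distances from 55.227°N, 36.878°E:
1: 74.706 km
2: 160.926 km
3: 158.808 km
4: 84.917 km
5: 33.931 km
6: 58.110 km
7: 74.973 km
8: 202.813 km
9: 55.154 km
10: 80.280 km
11: 84.395 km
12: 173.789 km
13: 188.377 km
14: 99.633 km
15: 63.727 km
Maximum: 8 at 202.813 km.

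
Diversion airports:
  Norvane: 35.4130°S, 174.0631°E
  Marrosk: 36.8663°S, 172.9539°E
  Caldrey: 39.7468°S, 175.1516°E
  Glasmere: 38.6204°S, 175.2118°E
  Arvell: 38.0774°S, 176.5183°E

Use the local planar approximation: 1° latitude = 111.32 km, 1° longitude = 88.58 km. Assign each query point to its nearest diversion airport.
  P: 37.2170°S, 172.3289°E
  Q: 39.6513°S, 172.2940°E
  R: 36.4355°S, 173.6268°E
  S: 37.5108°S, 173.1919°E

P→Marrosk; Q→Caldrey; R→Marrosk; S→Marrosk

P at 37.2170°S, 172.3289°E:
  Norvane: 252.8377 km
  Marrosk: 67.7431 km
  Caldrey: 376.5975 km
  Glasmere: 299.3646 km
  Arvell: 383.2581 km
  → nearest: Marrosk (67.7431 km)
Q at 39.6513°S, 172.2940°E:
  Norvane: 497.1513 km
  Marrosk: 315.4887 km
  Caldrey: 253.3494 km
  Glasmere: 282.7909 km
  Arvell: 413.1759 km
  → nearest: Caldrey (253.3494 km)
R at 36.4355°S, 173.6268°E:
  Norvane: 120.2069 km
  Marrosk: 76.5026 km
  Caldrey: 392.5803 km
  Glasmere: 280.8370 km
  Arvell: 314.6574 km
  → nearest: Marrosk (76.5026 km)
S at 37.5108°S, 173.1919°E:
  Norvane: 245.9477 km
  Marrosk: 74.7790 km
  Caldrey: 303.4642 km
  Glasmere: 217.4183 km
  Arvell: 301.3278 km
  → nearest: Marrosk (74.7790 km)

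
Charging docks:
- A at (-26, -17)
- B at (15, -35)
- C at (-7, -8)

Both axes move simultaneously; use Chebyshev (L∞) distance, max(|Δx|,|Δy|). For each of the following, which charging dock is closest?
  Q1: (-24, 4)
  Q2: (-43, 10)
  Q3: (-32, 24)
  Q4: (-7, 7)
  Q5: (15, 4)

Q1 at (-24, 4):
  A: 21
  B: 39
  C: 17
  → nearest: C (17)
Q2 at (-43, 10):
  A: 27
  B: 58
  C: 36
  → nearest: A (27)
Q3 at (-32, 24):
  A: 41
  B: 59
  C: 32
  → nearest: C (32)
Q4 at (-7, 7):
  A: 24
  B: 42
  C: 15
  → nearest: C (15)
Q5 at (15, 4):
  A: 41
  B: 39
  C: 22
  → nearest: C (22)

Q1→C; Q2→A; Q3→C; Q4→C; Q5→C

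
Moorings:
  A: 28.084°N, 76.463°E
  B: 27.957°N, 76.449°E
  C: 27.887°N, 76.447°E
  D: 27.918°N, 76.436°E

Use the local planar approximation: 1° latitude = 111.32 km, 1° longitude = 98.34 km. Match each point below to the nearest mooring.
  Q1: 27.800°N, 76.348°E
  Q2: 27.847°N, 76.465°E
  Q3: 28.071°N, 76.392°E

Q1→C; Q2→C; Q3→A

Q1 at 27.800°N, 76.348°E:
  A: 33.577 km
  B: 20.102 km
  C: 13.732 km
  D: 15.730 km
  → nearest: C (13.732 km)
Q2 at 27.847°N, 76.465°E:
  A: 26.384 km
  B: 12.346 km
  C: 4.792 km
  D: 8.402 km
  → nearest: C (4.792 km)
Q3 at 28.071°N, 76.392°E:
  A: 7.131 km
  B: 13.873 km
  C: 21.185 km
  D: 17.573 km
  → nearest: A (7.131 km)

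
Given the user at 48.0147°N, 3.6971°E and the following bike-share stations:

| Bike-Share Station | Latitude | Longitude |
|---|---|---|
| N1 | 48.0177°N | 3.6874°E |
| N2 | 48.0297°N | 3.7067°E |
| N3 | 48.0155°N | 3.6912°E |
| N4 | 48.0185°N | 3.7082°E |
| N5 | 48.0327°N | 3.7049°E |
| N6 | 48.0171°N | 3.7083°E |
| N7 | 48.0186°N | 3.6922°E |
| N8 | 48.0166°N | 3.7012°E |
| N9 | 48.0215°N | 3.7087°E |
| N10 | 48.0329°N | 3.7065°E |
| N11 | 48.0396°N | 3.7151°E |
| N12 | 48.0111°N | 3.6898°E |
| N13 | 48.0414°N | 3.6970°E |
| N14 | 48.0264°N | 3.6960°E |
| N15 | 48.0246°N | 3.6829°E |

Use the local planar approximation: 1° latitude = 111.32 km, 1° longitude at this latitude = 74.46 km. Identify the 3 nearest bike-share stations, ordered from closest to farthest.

Distances from 48.0147°N, 3.6971°E:
N1: 0.7957 km
N2: 1.8164 km
N3: 0.4482 km
N4: 0.9285 km
N5: 2.0862 km
N6: 0.8757 km
N7: 0.5671 km
N8: 0.3714 km
N9: 1.1485 km
N10: 2.1435 km
N11: 3.0789 km
N12: 0.6753 km
N13: 2.9723 km
N14: 1.3050 km
N15: 1.5273 km
Sorted: N8 (0.3714 km) < N3 (0.4482 km) < N7 (0.5671 km) < N12 (0.6753 km) < N1 (0.7957 km) < …

N8, N3, N7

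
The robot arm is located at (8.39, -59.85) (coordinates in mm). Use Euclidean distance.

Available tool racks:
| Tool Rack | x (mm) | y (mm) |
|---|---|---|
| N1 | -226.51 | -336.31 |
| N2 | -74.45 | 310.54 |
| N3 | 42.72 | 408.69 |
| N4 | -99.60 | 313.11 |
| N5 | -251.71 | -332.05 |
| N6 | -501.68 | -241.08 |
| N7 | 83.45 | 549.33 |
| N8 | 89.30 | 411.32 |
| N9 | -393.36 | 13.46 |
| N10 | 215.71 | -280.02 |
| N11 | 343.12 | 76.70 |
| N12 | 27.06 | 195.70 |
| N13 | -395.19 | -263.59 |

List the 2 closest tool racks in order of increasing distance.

N12, N10

Distances from (8.39, -59.85):
N1: 362.78 mm
N2: 379.54 mm
N3: 469.80 mm
N4: 388.28 mm
N5: 376.49 mm
N6: 541.31 mm
N7: 613.79 mm
N8: 478.07 mm
N9: 408.38 mm
N10: 302.42 mm
N11: 361.51 mm
N12: 256.23 mm
N13: 452.09 mm
Sorted: N12 (256.23 mm) < N10 (302.42 mm) < N11 (361.51 mm) < N1 (362.78 mm) < …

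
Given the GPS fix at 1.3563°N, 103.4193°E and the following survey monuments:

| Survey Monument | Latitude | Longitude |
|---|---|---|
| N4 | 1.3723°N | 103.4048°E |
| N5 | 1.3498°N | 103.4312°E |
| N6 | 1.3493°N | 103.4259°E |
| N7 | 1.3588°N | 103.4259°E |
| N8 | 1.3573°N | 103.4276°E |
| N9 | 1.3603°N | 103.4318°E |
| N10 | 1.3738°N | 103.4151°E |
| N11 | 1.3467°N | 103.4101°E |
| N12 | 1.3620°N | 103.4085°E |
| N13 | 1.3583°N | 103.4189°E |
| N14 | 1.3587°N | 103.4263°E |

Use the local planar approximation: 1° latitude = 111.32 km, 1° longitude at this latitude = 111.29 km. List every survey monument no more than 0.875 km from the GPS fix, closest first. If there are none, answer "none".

Distances from 1.3563°N, 103.4193°E:
N4: √((0.0160·111.32)² + (-0.0145·111.29)²) = √(3.172388 + 2.604044) = 2.4034 km
N5: √((-0.0065·111.32)² + (0.0119·111.29)²) = √(0.523568 + 1.753906) = 1.5091 km
N6: √((-0.0070·111.32)² + (0.0066·111.29)²) = √(0.607215 + 0.539511) = 1.0709 km
N7: √((0.0025·111.32)² + (0.0066·111.29)²) = √(0.077451 + 0.539511) = 0.7855 km
N8: √((0.0010·111.32)² + (0.0083·111.29)²) = √(0.012392 + 0.853235) = 0.9304 km
N9: √((0.0040·111.32)² + (0.0125·111.29)²) = √(0.198274 + 1.935229) = 1.4607 km
N10: √((0.0175·111.32)² + (-0.0042·111.29)²) = √(3.795094 + 0.218480) = 2.0034 km
N11: √((-0.0096·111.32)² + (-0.0092·111.29)²) = √(1.142060 + 1.048306) = 1.4800 km
N12: √((0.0057·111.32)² + (-0.0108·111.29)²) = √(0.402621 + 1.444641) = 1.3591 km
N13: √((0.0020·111.32)² + (-0.0004·111.29)²) = √(0.049569 + 0.001982) = 0.2270 km
N14: √((0.0024·111.32)² + (0.0070·111.29)²) = √(0.071379 + 0.606888) = 0.8236 km
Threshold 0.875 km: N13 (0.2270 km), N7 (0.7855 km), N14 (0.8236 km) are within range.

N13, N7, N14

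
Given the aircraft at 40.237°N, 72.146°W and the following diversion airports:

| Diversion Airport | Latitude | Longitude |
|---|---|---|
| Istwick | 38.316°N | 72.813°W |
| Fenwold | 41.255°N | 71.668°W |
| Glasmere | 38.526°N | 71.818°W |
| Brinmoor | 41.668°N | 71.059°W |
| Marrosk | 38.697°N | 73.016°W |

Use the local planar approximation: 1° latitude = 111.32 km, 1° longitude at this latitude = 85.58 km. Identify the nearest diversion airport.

Fenwold

Distances from 40.237°N, 72.146°W:
Istwick: √((-1.921·111.32)² + (-0.667·85.58)²) = √(45729.99196 + 3258.33874) = 221.333 km
Fenwold: √((1.018·111.32)² + (0.478·85.58)²) = √(12842.27458 + 1673.40228) = 120.481 km
Glasmere: √((-1.711·111.32)² + (0.328·85.58)²) = √(36278.25711 + 787.93837) = 192.526 km
Brinmoor: √((1.431·111.32)² + (1.087·85.58)²) = √(25376.14591 + 8653.73621) = 184.472 km
Marrosk: √((-1.540·111.32)² + (-0.870·85.58)²) = √(29389.20492 + 5543.48746) = 186.903 km
Minimum: Fenwold at 120.481 km.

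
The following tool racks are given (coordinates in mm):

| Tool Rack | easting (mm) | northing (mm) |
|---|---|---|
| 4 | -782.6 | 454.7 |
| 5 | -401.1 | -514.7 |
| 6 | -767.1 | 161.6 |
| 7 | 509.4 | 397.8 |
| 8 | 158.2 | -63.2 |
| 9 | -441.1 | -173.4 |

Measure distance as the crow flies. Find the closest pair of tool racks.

Pairwise distances:
4–5: 1041.8 mm
4–6: 293.5 mm
4–7: 1293.3 mm
4–8: 1073.9 mm
4–9: 714.9 mm
5–6: 769.0 mm
5–7: 1289.1 mm
5–8: 718.8 mm
5–9: 343.6 mm
6–7: 1298.2 mm
6–8: 952.2 mm
6–9: 467.4 mm
7–8: 579.5 mm
7–9: 1108.9 mm
8–9: 609.3 mm
Closest pair: 4–6 at 293.5 mm.

4 and 6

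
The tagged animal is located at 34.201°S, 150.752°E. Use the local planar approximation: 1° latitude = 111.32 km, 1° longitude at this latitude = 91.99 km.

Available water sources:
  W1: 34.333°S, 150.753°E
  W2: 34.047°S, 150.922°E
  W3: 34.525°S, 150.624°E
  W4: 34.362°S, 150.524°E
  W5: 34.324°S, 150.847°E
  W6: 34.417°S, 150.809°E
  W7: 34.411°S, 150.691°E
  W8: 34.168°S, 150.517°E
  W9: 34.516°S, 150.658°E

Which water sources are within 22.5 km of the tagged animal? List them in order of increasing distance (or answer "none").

Distances from 34.201°S, 150.752°E:
W1: 14.695 km
W2: 23.204 km
W3: 37.941 km
W4: 27.588 km
W5: 16.244 km
W6: 24.610 km
W7: 24.041 km
W8: 21.928 km
W9: 36.116 km
Threshold 22.5 km: W1 (14.695 km), W5 (16.244 km), W8 (21.928 km) are within range.

W1, W5, W8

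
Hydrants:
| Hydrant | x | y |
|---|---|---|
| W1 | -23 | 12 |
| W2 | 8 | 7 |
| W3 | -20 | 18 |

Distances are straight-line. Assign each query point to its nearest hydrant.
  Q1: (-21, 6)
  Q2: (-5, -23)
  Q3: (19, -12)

Q1 at (-21, 6):
  W1: √((-2)² + (6)²) = √(4.000 + 36.000) = 6.3
  W2: √((29)² + (1)²) = √(841.000 + 1.000) = 29.0
  W3: √((1)² + (12)²) = √(1.000 + 144.000) = 12.0
  → nearest: W1 (6.3)
Q2 at (-5, -23):
  W1: √((-18)² + (35)²) = √(324.000 + 1225.000) = 39.4
  W2: √((13)² + (30)²) = √(169.000 + 900.000) = 32.7
  W3: √((-15)² + (41)²) = √(225.000 + 1681.000) = 43.7
  → nearest: W2 (32.7)
Q3 at (19, -12):
  W1: √((-42)² + (24)²) = √(1764.000 + 576.000) = 48.4
  W2: √((-11)² + (19)²) = √(121.000 + 361.000) = 22.0
  W3: √((-39)² + (30)²) = √(1521.000 + 900.000) = 49.2
  → nearest: W2 (22.0)

Q1→W1; Q2→W2; Q3→W2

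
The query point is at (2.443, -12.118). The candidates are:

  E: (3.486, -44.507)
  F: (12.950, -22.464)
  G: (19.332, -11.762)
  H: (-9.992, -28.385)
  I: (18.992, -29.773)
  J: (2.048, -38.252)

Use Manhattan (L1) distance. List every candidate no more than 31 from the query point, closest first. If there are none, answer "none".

Distances from (2.443, -12.118):
E: 33.432
F: 20.853
G: 17.245
H: 28.702
I: 34.204
J: 26.529
Threshold 31: G (17.245), F (20.853), J (26.529), H (28.702) are within range.

G, F, J, H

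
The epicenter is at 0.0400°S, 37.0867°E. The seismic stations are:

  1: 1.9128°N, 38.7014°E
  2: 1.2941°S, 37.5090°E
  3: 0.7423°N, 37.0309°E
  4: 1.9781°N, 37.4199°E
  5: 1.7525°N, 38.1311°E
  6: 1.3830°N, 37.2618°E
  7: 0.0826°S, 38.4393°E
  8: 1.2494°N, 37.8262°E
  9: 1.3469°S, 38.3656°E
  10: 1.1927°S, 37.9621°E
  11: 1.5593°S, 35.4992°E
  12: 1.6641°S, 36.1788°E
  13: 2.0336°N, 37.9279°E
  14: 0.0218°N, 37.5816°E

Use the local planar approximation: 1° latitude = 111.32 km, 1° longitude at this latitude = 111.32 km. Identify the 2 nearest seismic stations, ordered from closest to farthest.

14, 3

Distances from 0.0400°S, 37.0867°E:
1: √((1.9528·111.32)² + (1.6147·111.32)²) = √(47256.540825 + 32309.488741) = 282.0745 km
2: √((-1.2541·111.32)² + (0.4223·111.32)²) = √(19489.950272 + 2209.981093) = 147.3090 km
3: √((0.7823·111.32)² + (-0.0558·111.32)²) = √(7583.907998 + 38.584670) = 87.3069 km
4: √((2.0181·111.32)² + (0.3332·111.32)²) = √(50469.820500 + 1375.803408) = 227.6963 km
5: √((1.7925·111.32)² + (1.0444·111.32)²) = √(39816.650589 + 13516.994019) = 230.9408 km
6: √((1.4230·111.32)² + (0.1751·111.32)²) = √(25093.208518 + 379.943210) = 159.6031 km
7: √((-0.0426·111.32)² + (1.3526·111.32)²) = √(22.488764 + 22671.756135) = 150.6461 km
8: √((1.2894·111.32)² + (0.7395·111.32)²) = √(20602.585593 + 6776.770091) = 165.4671 km
9: √((-1.3069·111.32)² + (1.2789·111.32)²) = √(21165.625681 + 20268.404830) = 203.5535 km
10: √((-1.1527·111.32)² + (0.8754·111.32)²) = √(16465.653867 + 9496.410507) = 161.1275 km
11: √((-1.5193·111.32)² + (-1.5875·111.32)²) = √(28604.441394 + 31230.135120) = 244.6111 km
12: √((-1.6241·111.32)² + (-0.9079·111.32)²) = √(32686.764046 + 10214.625003) = 207.1265 km
13: √((2.0736·111.32)² + (0.8412·111.32)²) = √(53283.944062 + 8768.896081) = 249.1041 km
14: √((0.0618·111.32)² + (0.4949·111.32)²) = √(47.328566 + 3035.157993) = 55.5201 km
Sorted: 14 (55.5201 km) < 3 (87.3069 km) < 2 (147.3090 km) < 7 (150.6461 km) < …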